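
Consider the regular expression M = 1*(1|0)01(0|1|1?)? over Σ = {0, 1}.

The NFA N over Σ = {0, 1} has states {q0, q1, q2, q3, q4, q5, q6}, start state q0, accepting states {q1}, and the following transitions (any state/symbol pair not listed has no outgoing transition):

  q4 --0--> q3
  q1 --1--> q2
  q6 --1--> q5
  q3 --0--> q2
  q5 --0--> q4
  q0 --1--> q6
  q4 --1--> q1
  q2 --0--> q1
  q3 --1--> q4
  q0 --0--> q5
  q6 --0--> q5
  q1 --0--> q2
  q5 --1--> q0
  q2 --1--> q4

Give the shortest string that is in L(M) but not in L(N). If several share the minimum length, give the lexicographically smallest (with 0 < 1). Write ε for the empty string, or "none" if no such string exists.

The string 101 is accepted by M but not by N.
No shorter string lies in the difference, and 101 is the lexicographically first length-3 string in L(M) \ L(N).

101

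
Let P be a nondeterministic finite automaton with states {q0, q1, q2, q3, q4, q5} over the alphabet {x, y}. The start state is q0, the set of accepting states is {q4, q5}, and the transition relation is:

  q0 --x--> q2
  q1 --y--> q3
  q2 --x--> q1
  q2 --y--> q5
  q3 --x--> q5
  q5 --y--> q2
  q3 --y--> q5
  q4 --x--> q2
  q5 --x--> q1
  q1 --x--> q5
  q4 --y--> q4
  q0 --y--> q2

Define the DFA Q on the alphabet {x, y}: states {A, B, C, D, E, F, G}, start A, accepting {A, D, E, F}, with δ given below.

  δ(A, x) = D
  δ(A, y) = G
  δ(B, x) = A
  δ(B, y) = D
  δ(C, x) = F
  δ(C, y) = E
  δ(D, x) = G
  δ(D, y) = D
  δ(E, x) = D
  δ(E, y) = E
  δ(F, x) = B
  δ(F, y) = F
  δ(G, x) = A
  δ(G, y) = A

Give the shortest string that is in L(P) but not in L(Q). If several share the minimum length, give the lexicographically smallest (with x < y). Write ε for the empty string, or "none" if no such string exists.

The string xxyy is accepted by P but not by Q.
No shorter string lies in the difference, and xxyy is the lexicographically first length-4 string in L(P) \ L(Q).

xxyy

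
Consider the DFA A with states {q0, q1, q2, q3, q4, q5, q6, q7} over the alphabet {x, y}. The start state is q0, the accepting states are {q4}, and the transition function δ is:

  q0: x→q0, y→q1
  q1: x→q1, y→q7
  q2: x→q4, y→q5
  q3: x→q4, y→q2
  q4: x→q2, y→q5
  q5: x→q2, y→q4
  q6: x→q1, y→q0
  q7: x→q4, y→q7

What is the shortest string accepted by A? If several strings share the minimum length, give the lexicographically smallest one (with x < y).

A breadth-first search from q0 reaches an accepting state first via the path q0 → q1 → q7 → q4 on input yyx.
No string of length < 3 is accepted (BFS exhausts all shorter strings without reaching an accepting state), and yyx is the lexicographically least accepting string of length 3.

yyx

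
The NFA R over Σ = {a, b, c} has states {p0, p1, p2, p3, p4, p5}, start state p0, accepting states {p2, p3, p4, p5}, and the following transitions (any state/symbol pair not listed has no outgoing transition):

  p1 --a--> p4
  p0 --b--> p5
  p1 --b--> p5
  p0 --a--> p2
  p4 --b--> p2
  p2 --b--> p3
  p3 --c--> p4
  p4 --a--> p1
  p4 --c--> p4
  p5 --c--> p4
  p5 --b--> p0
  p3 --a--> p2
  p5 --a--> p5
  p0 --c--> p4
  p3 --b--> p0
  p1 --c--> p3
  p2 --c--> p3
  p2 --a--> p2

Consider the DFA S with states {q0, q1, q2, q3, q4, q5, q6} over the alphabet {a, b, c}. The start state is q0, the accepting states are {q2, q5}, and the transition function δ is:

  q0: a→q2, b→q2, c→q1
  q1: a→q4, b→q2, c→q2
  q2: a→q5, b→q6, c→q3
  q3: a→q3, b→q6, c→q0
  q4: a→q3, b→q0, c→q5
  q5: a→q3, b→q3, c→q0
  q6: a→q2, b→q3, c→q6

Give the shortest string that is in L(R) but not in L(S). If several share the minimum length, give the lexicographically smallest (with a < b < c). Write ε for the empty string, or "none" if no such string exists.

The string c is accepted by R but not by S.
No shorter string lies in the difference, and c is the lexicographically first length-1 string in L(R) \ L(S).

c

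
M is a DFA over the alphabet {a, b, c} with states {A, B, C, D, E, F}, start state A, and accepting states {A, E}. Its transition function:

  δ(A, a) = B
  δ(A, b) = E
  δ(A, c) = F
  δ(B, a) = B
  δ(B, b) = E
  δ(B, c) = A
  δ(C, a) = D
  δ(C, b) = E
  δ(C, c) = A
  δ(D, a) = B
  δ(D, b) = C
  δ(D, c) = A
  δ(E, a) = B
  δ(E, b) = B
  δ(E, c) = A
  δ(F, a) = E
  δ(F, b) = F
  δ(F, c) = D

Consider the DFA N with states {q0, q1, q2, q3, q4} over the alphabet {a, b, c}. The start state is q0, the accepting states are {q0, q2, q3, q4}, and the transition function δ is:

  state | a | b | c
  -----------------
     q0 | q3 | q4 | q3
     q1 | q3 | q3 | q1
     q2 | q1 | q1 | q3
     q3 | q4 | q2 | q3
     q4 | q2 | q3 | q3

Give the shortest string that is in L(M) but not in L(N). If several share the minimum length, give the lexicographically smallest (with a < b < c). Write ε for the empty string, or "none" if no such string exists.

bab

The string bab is accepted by M but not by N.
No shorter string lies in the difference, and bab is the lexicographically first length-3 string in L(M) \ L(N).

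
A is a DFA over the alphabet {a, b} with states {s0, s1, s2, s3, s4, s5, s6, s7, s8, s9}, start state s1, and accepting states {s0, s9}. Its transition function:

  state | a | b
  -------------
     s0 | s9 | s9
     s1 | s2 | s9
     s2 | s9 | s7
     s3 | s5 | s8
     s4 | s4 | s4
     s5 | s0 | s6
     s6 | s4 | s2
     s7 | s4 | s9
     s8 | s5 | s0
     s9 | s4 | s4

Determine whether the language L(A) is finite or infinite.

The useful states (reachable from s1 and able to reach an accepting state) are {s1, s2, s7, s9}.
Restricted to these states the transition graph has no cycle, so every accepting path has bounded length and L is finite.

finite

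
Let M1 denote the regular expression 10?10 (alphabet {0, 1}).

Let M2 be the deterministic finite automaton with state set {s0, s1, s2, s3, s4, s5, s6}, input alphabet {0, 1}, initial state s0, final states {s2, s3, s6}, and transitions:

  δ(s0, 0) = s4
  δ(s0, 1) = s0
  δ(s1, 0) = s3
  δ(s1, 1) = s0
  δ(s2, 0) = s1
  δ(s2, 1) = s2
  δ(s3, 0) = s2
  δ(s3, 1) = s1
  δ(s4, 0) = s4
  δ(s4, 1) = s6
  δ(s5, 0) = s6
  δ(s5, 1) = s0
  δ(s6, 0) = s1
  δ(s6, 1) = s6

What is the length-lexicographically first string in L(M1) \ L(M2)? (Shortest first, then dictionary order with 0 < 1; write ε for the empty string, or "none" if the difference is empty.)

The string 110 is accepted by M1 but not by M2.
No shorter string lies in the difference, and 110 is the lexicographically first length-3 string in L(M1) \ L(M2).

110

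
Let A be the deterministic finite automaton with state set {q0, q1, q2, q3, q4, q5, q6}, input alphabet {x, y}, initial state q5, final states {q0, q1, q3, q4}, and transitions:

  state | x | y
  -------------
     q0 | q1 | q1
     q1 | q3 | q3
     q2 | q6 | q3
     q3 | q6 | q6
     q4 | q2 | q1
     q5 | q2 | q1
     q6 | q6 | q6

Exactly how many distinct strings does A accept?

4

The useful subgraph on states {q1, q2, q3, q5} is acyclic, so L(A) is finite; the longest accepting path visits 3 useful states, giving maximum string length 2.
Counting accepting paths from q5 by length: 1 of length 1, 3 of length 2. Total 4.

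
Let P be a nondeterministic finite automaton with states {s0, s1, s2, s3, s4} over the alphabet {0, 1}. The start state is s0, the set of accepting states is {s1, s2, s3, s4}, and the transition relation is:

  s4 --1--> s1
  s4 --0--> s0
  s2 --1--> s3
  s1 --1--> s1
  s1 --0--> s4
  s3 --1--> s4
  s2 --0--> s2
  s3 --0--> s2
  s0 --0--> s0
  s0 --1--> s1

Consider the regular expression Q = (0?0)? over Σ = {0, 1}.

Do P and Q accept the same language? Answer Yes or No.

The string 1 is accepted by P but rejected by Q.
So L(P) ≠ L(Q).

No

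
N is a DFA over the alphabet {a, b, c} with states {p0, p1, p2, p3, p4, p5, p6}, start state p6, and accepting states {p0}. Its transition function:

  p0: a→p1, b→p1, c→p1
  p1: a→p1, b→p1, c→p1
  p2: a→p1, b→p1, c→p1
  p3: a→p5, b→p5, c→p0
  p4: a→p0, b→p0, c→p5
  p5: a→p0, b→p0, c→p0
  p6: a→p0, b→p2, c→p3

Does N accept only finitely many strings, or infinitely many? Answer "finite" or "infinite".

finite

The useful states (reachable from p6 and able to reach an accepting state) are {p0, p3, p5, p6}.
Restricted to these states the transition graph has no cycle, so every accepting path has bounded length and L is finite.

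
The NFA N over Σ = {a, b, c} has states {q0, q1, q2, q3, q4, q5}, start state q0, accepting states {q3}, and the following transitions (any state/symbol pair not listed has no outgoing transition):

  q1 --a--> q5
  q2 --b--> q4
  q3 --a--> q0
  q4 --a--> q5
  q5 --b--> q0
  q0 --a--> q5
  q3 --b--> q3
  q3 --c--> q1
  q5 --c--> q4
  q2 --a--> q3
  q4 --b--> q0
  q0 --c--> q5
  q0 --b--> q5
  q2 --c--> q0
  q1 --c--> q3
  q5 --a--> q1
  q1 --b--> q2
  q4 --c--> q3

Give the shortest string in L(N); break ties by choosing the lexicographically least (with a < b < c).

aac

A breadth-first search from q0 reaches an accepting state first via the path q0 → q5 → q1 → q3 on input aac.
No string of length < 3 is accepted (BFS exhausts all shorter strings without reaching an accepting state), and aac is the lexicographically least accepting string of length 3.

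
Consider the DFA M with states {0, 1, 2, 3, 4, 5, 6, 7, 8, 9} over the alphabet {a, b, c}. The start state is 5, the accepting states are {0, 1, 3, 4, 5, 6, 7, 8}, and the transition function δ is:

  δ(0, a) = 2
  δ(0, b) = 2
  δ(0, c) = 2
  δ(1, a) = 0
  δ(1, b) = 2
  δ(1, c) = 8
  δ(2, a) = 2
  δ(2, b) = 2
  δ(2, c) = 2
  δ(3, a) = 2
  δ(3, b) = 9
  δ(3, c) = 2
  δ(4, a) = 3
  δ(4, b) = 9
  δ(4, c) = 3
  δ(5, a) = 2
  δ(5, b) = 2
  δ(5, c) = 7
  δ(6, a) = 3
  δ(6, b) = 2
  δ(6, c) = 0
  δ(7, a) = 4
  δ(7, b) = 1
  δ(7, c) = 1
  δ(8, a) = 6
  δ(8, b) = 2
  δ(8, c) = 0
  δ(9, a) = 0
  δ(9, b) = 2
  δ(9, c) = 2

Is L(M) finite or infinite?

The useful states (reachable from 5 and able to reach an accepting state) are {0, 1, 3, 4, 5, 6, 7, 8, 9}.
Restricted to these states the transition graph has no cycle, so every accepting path has bounded length and L is finite.

finite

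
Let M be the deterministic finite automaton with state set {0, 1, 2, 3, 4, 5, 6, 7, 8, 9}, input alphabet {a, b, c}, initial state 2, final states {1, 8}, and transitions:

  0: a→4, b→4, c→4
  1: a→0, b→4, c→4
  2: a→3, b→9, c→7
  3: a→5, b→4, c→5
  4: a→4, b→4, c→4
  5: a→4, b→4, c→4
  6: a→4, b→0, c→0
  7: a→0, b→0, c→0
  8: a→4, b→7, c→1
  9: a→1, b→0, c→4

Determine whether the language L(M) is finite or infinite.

The useful states (reachable from 2 and able to reach an accepting state) are {1, 2, 9}.
Restricted to these states the transition graph has no cycle, so every accepting path has bounded length and L is finite.

finite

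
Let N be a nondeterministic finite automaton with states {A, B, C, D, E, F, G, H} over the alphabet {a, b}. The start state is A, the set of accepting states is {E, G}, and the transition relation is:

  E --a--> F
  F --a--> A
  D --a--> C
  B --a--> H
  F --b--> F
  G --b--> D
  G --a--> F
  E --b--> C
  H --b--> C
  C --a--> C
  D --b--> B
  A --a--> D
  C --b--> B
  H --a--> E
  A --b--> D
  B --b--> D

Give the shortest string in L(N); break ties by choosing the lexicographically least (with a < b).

A breadth-first search from A reaches an accepting state first via the path A → D → B → H → E on input abaa.
No string of length < 4 is accepted (BFS exhausts all shorter strings without reaching an accepting state), and abaa is the lexicographically least accepting string of length 4.

abaa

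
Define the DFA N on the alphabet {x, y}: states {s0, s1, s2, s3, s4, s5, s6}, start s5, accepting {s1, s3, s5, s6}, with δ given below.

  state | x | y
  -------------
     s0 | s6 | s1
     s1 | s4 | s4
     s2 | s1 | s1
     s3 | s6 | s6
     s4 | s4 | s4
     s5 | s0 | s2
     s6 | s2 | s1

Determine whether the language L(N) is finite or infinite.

finite

The useful states (reachable from s5 and able to reach an accepting state) are {s0, s1, s2, s5, s6}.
Restricted to these states the transition graph has no cycle, so every accepting path has bounded length and L is finite.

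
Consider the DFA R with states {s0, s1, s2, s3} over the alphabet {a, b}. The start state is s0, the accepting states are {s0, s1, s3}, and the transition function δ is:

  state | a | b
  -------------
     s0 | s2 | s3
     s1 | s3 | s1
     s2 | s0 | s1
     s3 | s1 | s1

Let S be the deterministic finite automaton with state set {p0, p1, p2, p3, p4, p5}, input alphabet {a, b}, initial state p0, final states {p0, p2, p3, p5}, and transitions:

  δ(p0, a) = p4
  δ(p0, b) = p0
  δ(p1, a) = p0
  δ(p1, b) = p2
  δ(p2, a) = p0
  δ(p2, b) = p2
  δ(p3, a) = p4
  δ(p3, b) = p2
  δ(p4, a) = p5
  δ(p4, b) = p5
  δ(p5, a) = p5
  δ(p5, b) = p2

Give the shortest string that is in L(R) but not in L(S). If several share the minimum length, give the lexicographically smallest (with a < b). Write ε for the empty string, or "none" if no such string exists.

ba

The string ba is accepted by R but not by S.
No shorter string lies in the difference, and ba is the lexicographically first length-2 string in L(R) \ L(S).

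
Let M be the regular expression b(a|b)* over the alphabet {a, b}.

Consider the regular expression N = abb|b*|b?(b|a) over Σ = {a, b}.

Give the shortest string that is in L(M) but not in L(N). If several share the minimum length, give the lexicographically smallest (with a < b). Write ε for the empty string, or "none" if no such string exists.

The string baa is accepted by M but not by N.
No shorter string lies in the difference, and baa is the lexicographically first length-3 string in L(M) \ L(N).

baa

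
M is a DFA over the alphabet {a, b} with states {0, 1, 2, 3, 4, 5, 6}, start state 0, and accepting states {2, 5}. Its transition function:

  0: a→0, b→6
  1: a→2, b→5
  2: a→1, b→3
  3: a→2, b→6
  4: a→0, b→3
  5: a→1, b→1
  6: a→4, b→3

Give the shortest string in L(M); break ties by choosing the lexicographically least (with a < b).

bba

A breadth-first search from 0 reaches an accepting state first via the path 0 → 6 → 3 → 2 on input bba.
No string of length < 3 is accepted (BFS exhausts all shorter strings without reaching an accepting state), and bba is the lexicographically least accepting string of length 3.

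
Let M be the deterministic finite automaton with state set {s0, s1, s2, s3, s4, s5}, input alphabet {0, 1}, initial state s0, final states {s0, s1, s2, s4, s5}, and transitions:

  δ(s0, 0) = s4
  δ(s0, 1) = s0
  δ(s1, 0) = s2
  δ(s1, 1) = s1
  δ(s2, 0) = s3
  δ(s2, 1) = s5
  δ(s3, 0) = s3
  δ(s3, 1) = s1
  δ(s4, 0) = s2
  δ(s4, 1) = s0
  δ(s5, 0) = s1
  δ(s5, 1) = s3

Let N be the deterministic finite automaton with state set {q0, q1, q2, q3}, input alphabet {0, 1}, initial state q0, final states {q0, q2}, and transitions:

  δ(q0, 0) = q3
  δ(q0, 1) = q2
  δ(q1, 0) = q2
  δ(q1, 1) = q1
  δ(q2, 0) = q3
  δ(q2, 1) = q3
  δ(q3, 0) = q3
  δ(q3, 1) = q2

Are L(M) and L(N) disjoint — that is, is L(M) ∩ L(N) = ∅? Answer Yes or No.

The empty string ε is accepted by both M and N.
Hence L(M) ∩ L(N) ≠ ∅.

No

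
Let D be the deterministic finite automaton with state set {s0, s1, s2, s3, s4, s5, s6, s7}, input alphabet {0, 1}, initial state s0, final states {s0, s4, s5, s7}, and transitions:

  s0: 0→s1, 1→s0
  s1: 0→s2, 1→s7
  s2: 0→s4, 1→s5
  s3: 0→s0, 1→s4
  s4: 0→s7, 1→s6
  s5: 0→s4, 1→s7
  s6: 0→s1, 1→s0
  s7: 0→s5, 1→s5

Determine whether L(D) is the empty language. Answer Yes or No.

The empty string ε is accepted: the run s0 ends in the accepting state s0.
Since at least one string is accepted, L(D) is not empty.

No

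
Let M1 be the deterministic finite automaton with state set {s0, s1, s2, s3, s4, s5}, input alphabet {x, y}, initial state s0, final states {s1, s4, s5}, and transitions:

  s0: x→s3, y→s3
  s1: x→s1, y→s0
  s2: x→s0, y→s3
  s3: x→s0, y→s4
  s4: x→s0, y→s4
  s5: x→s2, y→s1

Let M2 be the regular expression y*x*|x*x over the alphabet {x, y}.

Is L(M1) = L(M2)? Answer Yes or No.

The string xy is accepted by M1 but rejected by M2.
So L(M1) ≠ L(M2).

No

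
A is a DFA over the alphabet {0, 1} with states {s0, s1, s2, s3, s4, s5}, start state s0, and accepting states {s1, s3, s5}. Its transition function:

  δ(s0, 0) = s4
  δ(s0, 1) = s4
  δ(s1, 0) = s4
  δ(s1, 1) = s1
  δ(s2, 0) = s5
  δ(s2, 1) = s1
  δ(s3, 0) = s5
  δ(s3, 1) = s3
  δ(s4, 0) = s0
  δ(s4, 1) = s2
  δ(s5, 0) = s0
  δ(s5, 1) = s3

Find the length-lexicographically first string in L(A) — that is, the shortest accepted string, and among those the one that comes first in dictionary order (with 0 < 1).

010

A breadth-first search from s0 reaches an accepting state first via the path s0 → s4 → s2 → s5 on input 010.
No string of length < 3 is accepted (BFS exhausts all shorter strings without reaching an accepting state), and 010 is the lexicographically least accepting string of length 3.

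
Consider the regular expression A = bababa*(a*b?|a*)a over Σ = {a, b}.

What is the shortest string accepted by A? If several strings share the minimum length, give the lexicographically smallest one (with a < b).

bababa

By inspection of the expression, no string of length less than 6 matches, and bababa is the lexicographically first match of length 6.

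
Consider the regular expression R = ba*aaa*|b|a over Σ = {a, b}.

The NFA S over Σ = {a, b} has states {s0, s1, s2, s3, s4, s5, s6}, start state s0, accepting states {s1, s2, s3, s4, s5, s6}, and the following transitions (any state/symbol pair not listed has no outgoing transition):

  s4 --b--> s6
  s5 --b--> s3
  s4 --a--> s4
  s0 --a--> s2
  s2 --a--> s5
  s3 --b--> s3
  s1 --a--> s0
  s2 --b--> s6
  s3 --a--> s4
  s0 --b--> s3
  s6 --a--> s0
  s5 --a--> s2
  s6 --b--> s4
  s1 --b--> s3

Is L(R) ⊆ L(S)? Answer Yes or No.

Converting the expression R to a DFA (subset construction, then merging equivalent states) gives the minimal DFA with states {r0, r1, r2, r3, r4, r5}, start state r0, accepting states {r1, r2, r5} and transitions r0: a→r1, b→r2; r1: a→r3, b→r3; r2: a→r4, b→r3; r3: a→r3, b→r3; r4: a→r5, b→r3; r5: a→r5, b→r3.
Exploring the product automaton R × S from the start pair (r0, s0), following both machines on each input symbol, reaches 11 state pairs: (r0, s0), (r1, s2), (r2, s3), (r3, s5), (r3, s6), (r4, s4), (r3, s3), (r3, s2), (r3, s0), (r3, s4), (r5, s4).
R accepts in {r1, r2, r5} and S accepts in {s1, s2, s3, s4, s5, s6}. The reachable pairs whose R-component is accepting are (r1, s2), (r2, s3), (r5, s4); in each of them the S-component is accepting too, so the product for L(R) \ L(S) (R-component accepting, S-component rejecting) has no reachable accepting pair and the difference is empty.
Hence every string in L(R) is also in L(S).

Yes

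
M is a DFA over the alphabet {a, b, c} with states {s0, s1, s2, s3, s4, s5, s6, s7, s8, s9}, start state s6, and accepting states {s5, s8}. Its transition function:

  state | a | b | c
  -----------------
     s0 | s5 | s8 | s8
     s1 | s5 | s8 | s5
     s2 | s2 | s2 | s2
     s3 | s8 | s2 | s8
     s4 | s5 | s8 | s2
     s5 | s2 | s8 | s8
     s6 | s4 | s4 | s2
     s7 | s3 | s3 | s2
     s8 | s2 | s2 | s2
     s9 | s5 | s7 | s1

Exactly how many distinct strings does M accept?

The useful subgraph on states {s4, s5, s6, s8} is acyclic, so L(M) is finite; the longest accepting path visits 4 useful states, giving maximum string length 3.
Counting accepting paths from s6 by length: 4 of length 2, 4 of length 3. Total 8.

8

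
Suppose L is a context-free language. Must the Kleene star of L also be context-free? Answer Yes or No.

If S₁ is the start symbol of a grammar for L, the grammar with new start symbol S and productions S → S₁S | ε generates L*.
So the context-free languages are closed under Kleene star.

Yes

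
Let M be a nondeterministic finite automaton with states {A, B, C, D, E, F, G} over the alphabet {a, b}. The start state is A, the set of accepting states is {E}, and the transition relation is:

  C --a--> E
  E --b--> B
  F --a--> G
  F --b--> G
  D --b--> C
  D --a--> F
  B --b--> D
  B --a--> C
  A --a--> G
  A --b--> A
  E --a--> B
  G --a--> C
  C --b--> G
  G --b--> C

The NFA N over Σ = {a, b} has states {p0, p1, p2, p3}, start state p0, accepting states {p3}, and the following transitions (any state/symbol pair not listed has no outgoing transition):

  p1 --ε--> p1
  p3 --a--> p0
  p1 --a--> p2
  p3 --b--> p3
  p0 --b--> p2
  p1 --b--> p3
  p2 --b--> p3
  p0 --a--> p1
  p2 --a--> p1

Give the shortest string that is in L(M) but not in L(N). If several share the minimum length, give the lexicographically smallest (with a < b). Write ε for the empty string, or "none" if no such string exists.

The string aaa is accepted by M but not by N.
No shorter string lies in the difference, and aaa is the lexicographically first length-3 string in L(M) \ L(N).

aaa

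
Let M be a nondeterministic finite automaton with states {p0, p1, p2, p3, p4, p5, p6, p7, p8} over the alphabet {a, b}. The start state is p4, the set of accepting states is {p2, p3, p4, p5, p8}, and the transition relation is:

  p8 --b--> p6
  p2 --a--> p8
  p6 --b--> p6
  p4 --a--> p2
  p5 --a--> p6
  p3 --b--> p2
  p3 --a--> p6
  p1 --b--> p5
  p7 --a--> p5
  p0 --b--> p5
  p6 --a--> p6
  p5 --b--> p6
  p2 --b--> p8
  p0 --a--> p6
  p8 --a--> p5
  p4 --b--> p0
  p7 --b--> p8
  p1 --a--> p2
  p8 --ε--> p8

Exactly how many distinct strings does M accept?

The useful subgraph on states {p0, p2, p4, p5, p8} is acyclic, so L(M) is finite; the longest accepting path visits 4 useful states, giving maximum string length 3.
Counting accepting paths from p4 by length: 1 of length 0, 1 of length 1, 3 of length 2, 2 of length 3. Total 7.

7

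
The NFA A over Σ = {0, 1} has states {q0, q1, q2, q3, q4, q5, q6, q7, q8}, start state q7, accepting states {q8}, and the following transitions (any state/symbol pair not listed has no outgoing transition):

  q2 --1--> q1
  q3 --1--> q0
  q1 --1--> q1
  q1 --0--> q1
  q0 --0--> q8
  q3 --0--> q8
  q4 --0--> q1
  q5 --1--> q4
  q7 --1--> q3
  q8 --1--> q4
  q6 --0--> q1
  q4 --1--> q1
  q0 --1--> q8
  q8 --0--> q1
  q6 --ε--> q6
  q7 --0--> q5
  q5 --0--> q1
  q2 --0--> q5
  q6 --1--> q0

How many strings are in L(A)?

3

The useful subgraph on states {q0, q3, q7, q8} is acyclic, so L(A) is finite; the longest accepting path visits 4 useful states, giving maximum string length 3.
Counting accepting paths from q7 by length: 1 of length 2, 2 of length 3. Total 3.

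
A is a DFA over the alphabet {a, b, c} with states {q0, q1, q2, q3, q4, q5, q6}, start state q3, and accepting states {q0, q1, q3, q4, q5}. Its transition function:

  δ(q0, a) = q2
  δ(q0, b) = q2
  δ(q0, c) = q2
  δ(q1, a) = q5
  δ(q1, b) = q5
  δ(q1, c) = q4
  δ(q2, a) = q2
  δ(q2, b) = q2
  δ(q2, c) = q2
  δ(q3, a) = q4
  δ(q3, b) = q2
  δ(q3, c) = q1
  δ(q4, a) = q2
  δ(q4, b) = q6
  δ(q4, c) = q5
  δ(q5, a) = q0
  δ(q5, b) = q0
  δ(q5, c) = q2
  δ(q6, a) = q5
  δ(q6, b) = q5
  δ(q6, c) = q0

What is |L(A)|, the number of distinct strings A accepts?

30

The useful subgraph on states {q0, q1, q3, q4, q5, q6} is acyclic, so L(A) is finite; the longest accepting path visits 6 useful states, giving maximum string length 5.
Counting accepting paths from q3 by length: 1 of length 0, 2 of length 1, 4 of length 2, 10 of length 3, 9 of length 4, 4 of length 5. Total 30.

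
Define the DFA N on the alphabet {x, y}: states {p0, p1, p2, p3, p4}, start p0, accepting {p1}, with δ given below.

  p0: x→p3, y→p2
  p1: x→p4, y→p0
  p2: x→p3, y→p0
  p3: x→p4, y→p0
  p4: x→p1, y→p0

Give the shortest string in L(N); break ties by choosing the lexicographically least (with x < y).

A breadth-first search from p0 reaches an accepting state first via the path p0 → p3 → p4 → p1 on input xxx.
No string of length < 3 is accepted (BFS exhausts all shorter strings without reaching an accepting state), and xxx is the lexicographically least accepting string of length 3.

xxx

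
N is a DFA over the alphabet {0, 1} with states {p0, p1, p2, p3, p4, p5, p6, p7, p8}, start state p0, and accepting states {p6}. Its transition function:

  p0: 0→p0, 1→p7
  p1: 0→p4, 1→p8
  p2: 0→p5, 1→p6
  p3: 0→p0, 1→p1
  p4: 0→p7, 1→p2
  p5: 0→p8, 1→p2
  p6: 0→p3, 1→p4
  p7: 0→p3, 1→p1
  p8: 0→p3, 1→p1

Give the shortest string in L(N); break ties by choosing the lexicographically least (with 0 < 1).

11011

A breadth-first search from p0 reaches an accepting state first via the path p0 → p7 → p1 → p4 → p2 → p6 on input 11011.
No string of length < 5 is accepted (BFS exhausts all shorter strings without reaching an accepting state), and 11011 is the lexicographically least accepting string of length 5.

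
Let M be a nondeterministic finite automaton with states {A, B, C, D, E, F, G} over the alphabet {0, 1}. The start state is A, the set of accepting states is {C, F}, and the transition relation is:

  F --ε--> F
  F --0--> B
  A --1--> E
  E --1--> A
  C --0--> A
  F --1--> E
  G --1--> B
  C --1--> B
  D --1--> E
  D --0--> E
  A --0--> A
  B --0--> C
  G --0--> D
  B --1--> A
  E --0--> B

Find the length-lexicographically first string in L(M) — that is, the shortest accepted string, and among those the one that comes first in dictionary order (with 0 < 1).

A breadth-first search from A reaches an accepting state first via the path A → E → B → C on input 100.
No string of length < 3 is accepted (BFS exhausts all shorter strings without reaching an accepting state), and 100 is the lexicographically least accepting string of length 3.

100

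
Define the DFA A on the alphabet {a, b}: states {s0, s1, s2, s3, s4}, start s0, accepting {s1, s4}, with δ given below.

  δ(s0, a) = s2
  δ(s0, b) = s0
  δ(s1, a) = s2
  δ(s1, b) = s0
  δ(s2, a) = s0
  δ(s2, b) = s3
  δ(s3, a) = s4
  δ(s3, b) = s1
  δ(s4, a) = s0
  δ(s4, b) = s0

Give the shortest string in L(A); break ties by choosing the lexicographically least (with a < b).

A breadth-first search from s0 reaches an accepting state first via the path s0 → s2 → s3 → s4 on input aba.
No string of length < 3 is accepted (BFS exhausts all shorter strings without reaching an accepting state), and aba is the lexicographically least accepting string of length 3.

aba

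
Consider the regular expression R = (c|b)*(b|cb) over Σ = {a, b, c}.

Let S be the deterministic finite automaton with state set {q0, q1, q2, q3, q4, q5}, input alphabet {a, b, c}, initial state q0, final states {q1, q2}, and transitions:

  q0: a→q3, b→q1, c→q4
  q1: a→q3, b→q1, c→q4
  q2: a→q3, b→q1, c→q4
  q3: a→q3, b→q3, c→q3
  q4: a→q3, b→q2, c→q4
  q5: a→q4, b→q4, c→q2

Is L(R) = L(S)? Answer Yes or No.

Yes

Converting the expression R to a DFA (subset construction, then merging equivalent states) gives the minimal DFA with states {r0, r1, r2}, start state r0, accepting states {r2} and transitions r0: a→r1, b→r2, c→r0; r1: a→r1, b→r1, c→r1; r2: a→r1, b→r2, c→r0.
Exploring the product automaton R × S from the start pair (r0, q0), following both machines on each input symbol, reaches 5 state pairs: (r0, q0), (r1, q3), (r2, q1), (r0, q4), (r2, q2).
R accepts in {r2} and S accepts in {q1, q2}. In every reachable pair the two components are either both accepting — (r2, q1), (r2, q2) — or both non-accepting, so no string is accepted by exactly one of the machines: L(R) \ L(S) and L(S) \ L(R) are both empty.
Hence every string is accepted by R iff it is accepted by S, and the two languages coincide.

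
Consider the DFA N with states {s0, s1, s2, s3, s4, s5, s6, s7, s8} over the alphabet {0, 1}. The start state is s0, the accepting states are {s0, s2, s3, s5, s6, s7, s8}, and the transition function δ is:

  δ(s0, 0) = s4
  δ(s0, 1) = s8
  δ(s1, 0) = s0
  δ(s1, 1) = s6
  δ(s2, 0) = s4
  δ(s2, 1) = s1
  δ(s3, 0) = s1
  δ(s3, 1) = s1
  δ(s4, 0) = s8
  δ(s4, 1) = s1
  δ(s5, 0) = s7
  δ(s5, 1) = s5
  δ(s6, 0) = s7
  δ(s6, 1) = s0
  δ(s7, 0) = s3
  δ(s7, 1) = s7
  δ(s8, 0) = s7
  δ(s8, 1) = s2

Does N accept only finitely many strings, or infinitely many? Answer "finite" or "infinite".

infinite

State s0 is reachable from the start and can reach an accepting state, and it lies on the cycle s0 → s8 → s2 → s1 → s0.
Traversing that cycle any number of times yields accepted strings of unbounded length, so the language is infinite.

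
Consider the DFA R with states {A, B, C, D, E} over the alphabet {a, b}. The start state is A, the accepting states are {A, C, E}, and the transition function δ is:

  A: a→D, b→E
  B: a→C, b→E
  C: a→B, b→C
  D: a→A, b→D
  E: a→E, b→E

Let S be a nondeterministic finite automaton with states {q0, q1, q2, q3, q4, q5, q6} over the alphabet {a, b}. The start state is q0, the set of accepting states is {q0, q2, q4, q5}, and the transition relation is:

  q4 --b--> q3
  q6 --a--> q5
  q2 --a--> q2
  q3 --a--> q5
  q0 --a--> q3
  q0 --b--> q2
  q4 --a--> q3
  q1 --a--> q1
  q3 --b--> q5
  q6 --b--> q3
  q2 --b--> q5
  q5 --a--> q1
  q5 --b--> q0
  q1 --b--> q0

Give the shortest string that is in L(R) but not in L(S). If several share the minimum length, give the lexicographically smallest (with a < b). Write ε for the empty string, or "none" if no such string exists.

aba

The string aba is accepted by R but not by S.
No shorter string lies in the difference, and aba is the lexicographically first length-3 string in L(R) \ L(S).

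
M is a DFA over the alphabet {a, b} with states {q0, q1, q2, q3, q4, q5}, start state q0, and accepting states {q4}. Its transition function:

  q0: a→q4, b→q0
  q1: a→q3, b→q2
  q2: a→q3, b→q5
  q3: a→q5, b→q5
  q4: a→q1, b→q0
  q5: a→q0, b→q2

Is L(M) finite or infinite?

infinite

State q0 is reachable from the start and can reach an accepting state, and it lies on the cycle q0 → q0.
Traversing that cycle any number of times yields accepted strings of unbounded length, so the language is infinite.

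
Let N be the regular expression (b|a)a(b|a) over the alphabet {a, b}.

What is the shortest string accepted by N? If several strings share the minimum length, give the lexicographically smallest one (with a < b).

By inspection of the expression, no string of length less than 3 matches, and aaa is the lexicographically first match of length 3.

aaa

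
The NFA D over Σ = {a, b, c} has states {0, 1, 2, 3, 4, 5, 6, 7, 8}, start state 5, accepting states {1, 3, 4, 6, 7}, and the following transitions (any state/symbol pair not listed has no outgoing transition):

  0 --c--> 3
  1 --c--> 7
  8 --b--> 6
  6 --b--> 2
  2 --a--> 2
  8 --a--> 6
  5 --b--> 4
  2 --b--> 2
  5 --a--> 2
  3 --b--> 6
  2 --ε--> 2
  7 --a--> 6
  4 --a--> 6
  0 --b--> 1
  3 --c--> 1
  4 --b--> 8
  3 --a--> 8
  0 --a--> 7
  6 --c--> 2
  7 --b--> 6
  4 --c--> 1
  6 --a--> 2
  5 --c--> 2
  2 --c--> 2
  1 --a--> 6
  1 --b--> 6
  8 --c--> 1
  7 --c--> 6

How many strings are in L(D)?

The useful subgraph on states {1, 4, 5, 6, 7, 8} is acyclic, so L(D) is finite; the longest accepting path visits 6 useful states, giving maximum string length 5.
Counting accepting paths from 5 by length: 1 of length 1, 2 of length 2, 6 of length 3, 6 of length 4, 3 of length 5. Total 18.

18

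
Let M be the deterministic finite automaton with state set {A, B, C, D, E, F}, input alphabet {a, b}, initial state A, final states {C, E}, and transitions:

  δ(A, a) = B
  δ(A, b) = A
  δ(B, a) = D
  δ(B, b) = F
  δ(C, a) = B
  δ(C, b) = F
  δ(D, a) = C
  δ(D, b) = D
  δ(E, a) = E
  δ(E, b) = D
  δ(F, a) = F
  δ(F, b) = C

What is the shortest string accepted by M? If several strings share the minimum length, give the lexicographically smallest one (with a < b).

aaa

A breadth-first search from A reaches an accepting state first via the path A → B → D → C on input aaa.
No string of length < 3 is accepted (BFS exhausts all shorter strings without reaching an accepting state), and aaa is the lexicographically least accepting string of length 3.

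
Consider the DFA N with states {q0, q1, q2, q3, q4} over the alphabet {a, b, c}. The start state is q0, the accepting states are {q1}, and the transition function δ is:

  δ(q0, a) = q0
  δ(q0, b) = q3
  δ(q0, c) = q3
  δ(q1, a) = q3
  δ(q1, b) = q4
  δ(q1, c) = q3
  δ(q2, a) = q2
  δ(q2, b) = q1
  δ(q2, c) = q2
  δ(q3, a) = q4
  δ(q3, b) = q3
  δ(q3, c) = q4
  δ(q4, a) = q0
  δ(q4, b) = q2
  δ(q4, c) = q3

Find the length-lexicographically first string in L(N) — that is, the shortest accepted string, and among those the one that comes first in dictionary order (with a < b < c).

A breadth-first search from q0 reaches an accepting state first via the path q0 → q3 → q4 → q2 → q1 on input babb.
No string of length < 4 is accepted (BFS exhausts all shorter strings without reaching an accepting state), and babb is the lexicographically least accepting string of length 4.

babb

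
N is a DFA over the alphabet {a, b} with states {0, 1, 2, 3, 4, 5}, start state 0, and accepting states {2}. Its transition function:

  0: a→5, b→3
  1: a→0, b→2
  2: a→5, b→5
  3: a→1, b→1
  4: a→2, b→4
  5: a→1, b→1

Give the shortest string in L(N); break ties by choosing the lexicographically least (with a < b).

A breadth-first search from 0 reaches an accepting state first via the path 0 → 5 → 1 → 2 on input aab.
No string of length < 3 is accepted (BFS exhausts all shorter strings without reaching an accepting state), and aab is the lexicographically least accepting string of length 3.

aab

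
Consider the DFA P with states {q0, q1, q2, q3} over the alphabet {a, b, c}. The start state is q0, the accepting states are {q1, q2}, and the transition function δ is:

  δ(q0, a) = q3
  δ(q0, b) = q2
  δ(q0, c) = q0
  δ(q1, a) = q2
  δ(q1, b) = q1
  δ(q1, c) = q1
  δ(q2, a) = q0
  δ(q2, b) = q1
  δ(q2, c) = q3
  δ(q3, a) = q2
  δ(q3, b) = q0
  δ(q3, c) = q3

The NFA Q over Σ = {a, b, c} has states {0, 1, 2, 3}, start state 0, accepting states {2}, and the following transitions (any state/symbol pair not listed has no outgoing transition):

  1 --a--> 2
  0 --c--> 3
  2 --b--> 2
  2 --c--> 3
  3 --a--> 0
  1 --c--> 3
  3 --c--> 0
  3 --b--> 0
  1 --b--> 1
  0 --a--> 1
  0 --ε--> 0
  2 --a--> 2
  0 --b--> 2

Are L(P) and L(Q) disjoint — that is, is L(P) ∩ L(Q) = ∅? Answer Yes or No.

No

The string b is accepted by both P and Q.
Hence L(P) ∩ L(Q) ≠ ∅.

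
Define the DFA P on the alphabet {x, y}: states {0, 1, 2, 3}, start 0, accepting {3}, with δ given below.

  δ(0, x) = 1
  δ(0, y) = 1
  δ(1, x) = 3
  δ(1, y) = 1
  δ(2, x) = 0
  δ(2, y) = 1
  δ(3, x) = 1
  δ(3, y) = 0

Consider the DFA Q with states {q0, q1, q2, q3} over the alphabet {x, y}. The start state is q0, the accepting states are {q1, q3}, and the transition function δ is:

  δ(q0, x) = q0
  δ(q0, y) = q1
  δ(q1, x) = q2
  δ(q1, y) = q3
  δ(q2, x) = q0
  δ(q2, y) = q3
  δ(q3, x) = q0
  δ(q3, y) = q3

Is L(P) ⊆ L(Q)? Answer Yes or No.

No

The string xx is in L(P) but not in L(Q).
So L(P) ⊄ L(Q).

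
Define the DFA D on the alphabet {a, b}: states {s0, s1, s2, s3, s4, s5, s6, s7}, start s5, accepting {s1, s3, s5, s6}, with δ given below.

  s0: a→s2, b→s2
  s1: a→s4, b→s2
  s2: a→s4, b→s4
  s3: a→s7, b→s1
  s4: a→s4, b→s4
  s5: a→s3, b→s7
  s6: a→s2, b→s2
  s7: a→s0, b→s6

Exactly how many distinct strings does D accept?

5

The useful subgraph on states {s1, s3, s5, s6, s7} is acyclic, so L(D) is finite; the longest accepting path visits 4 useful states, giving maximum string length 3.
Counting accepting paths from s5 by length: 1 of length 0, 1 of length 1, 2 of length 2, 1 of length 3. Total 5.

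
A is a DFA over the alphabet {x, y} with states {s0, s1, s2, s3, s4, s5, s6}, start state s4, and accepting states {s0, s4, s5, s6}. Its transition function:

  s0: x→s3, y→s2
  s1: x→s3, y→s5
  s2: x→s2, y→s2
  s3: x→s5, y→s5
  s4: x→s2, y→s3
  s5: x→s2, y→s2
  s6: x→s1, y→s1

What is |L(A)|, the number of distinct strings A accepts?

The useful subgraph on states {s3, s4, s5} is acyclic, so L(A) is finite; the longest accepting path visits 3 useful states, giving maximum string length 2.
Counting accepting paths from s4 by length: 1 of length 0, 2 of length 2. Total 3.

3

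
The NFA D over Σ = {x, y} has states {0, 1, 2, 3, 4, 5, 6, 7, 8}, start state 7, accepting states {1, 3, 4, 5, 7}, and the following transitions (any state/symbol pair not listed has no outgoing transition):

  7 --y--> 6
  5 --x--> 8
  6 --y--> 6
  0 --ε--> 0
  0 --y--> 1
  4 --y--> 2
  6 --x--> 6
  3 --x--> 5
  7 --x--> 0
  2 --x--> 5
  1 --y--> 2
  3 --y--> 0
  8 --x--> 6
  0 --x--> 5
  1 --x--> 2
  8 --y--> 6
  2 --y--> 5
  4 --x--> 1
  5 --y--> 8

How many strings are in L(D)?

7

The useful subgraph on states {0, 1, 2, 5, 7} is acyclic, so L(D) is finite; the longest accepting path visits 5 useful states, giving maximum string length 4.
Counting accepting paths from 7 by length: 1 of length 0, 2 of length 2, 4 of length 4. Total 7.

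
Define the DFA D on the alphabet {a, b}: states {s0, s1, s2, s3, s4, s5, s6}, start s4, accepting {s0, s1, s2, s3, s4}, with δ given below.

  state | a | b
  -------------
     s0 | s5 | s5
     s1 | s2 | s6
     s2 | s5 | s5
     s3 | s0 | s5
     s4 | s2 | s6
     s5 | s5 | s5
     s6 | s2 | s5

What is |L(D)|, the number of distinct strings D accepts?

3

The useful subgraph on states {s2, s4, s6} is acyclic, so L(D) is finite; the longest accepting path visits 3 useful states, giving maximum string length 2.
Counting accepting paths from s4 by length: 1 of length 0, 1 of length 1, 1 of length 2. Total 3.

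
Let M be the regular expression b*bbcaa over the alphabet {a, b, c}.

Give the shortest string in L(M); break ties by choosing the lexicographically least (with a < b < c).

bbcaa

By inspection of the expression, no string of length less than 5 matches, and bbcaa is the lexicographically first match of length 5.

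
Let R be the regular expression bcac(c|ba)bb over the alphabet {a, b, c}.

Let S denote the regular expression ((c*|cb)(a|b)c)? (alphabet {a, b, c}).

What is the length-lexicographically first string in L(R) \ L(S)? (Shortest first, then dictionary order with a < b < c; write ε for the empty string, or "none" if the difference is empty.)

bcaccbb

The string bcaccbb is accepted by R but not by S.
No shorter string lies in the difference, and bcaccbb is the lexicographically first length-7 string in L(R) \ L(S).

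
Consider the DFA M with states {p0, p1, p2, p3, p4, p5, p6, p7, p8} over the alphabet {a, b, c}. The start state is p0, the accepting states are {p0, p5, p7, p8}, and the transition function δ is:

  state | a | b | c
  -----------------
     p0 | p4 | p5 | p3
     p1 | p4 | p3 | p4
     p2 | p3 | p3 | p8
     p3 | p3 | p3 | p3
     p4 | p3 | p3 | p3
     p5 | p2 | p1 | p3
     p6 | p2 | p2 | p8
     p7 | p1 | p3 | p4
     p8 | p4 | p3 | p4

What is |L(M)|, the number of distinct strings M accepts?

The useful subgraph on states {p0, p2, p5, p8} is acyclic, so L(M) is finite; the longest accepting path visits 4 useful states, giving maximum string length 3.
Counting accepting paths from p0 by length: 1 of length 0, 1 of length 1, 1 of length 3. Total 3.

3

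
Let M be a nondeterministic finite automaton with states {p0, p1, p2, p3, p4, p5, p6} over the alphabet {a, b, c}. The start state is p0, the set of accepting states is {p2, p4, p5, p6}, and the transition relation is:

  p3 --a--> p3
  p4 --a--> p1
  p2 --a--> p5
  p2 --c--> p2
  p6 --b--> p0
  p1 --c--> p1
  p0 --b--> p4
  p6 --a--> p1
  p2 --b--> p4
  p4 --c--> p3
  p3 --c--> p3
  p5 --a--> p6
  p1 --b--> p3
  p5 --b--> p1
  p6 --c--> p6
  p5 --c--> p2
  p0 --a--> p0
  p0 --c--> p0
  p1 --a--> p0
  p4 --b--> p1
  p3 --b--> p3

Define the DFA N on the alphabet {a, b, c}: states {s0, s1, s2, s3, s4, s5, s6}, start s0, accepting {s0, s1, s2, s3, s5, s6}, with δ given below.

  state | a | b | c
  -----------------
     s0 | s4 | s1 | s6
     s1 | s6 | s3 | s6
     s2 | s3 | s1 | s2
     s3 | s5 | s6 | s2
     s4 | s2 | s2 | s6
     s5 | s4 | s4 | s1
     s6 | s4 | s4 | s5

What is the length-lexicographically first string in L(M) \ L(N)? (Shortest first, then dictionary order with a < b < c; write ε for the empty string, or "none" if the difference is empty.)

The string cb is accepted by M but not by N.
No shorter string lies in the difference, and cb is the lexicographically first length-2 string in L(M) \ L(N).

cb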